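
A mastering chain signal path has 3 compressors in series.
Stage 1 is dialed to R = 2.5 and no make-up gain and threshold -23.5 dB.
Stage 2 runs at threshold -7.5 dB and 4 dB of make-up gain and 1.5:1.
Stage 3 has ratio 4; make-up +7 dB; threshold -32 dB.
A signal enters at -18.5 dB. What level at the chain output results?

-21.375 dB

Stage 1: 5 dB above -23.5 dB, reduced 2.5:1 to 2 dB above → -21.5 dB.
Stage 2: -21.5 dB is at or below the -7.5 dB threshold — no compression; make-up brings it to -17.5 dB.
Stage 3: -17.5 dB is 14.5 dB over -32 dB; at 4:1 that becomes 3.625 dB over, giving -28.375 dB; +7 dB make-up → -21.375 dB.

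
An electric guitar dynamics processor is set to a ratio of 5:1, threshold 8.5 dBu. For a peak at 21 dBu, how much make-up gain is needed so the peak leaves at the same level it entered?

Without make-up, output = threshold + overshoot/5 = 8.5 + 2.5 = 11 dBu.
Gap to target: 10 dB.

10 dB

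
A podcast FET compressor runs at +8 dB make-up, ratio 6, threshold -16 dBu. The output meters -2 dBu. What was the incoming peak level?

Before make-up, the level was -2 − 8 = -10 dBu.
Post-compression overshoot = -10 − (-16) = 6 dB.
Before 6:1 compression the overshoot was 6 × 6 = 36 dB, so input = -16 + 36 = 20 dBu.

20 dBu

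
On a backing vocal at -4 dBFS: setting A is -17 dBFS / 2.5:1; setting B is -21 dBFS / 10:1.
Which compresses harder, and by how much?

B, by 7.5 dB

A: 13 dB over, compressed to 5.2 dB over, so 7.8 dB of GR.
B: 17 dB over, compressed to 1.7 dB over, so 15.3 dB of GR.
Difference: 7.5 dB in favour of B.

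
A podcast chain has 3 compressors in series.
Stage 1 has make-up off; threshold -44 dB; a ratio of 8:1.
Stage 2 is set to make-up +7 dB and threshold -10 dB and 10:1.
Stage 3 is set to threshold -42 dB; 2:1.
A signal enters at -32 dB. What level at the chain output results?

Stage 1: overshoot 12 dB → 12/8 = 1.5 dB → -42.5 dB.
Stage 2: -42.5 dB ≤ -10 dB, so stage 2 doesn't engage; make-up brings it to -35.5 dB.
Stage 3: overshoot 6.5 dB → 6.5/2 = 3.25 dB → -38.75 dB.

-38.75 dB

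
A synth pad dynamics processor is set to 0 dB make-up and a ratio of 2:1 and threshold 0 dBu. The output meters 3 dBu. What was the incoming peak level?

That's 3 dB above the 0 dBu threshold.
Before 2:1 compression the overshoot was 3 × 2 = 6 dB, so input = 0 + 6 = 6 dBu.

6 dBu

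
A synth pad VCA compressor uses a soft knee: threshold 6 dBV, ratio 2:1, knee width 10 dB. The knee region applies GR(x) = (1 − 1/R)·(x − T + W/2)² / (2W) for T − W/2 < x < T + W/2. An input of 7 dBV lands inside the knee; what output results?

x − T + W/2 = 7 − 6 + 5 = 6.
GR = (1 − 1/2) × 6² / 20 = 0.5 × 36 / 20 = 0.9 dB.
Output = 7 − 0.9 = 6.1 dBV.

6.1 dBV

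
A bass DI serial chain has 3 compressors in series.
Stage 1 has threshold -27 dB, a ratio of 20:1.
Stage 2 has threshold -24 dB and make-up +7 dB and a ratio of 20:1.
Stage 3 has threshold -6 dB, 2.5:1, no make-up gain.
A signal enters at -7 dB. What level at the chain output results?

Stage 1: -7 dB is 20 dB over -27 dB; at 20:1 that becomes 1 dB over, giving -26 dB.
Stage 2: -26 dB ≤ -24 dB, so stage 2 doesn't engage; make-up brings it to -19 dB.
Stage 3: below threshold (-19 ≤ -6); passes unchanged; output -19 dB.

-19 dB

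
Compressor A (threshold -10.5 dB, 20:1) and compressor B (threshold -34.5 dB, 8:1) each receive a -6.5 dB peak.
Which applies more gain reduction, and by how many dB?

B, by 20.7 dB

A: 4 dB over, compressed to 0.2 dB over, so 3.8 dB of GR.
B: 28 dB over, compressed to 3.5 dB over, so 24.5 dB of GR.
B applies 20.7 dB more gain reduction.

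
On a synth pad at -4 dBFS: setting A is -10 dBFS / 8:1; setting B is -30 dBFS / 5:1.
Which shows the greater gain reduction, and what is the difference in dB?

A: GR = 6 − 6/8 = 5.25 dB.
B: GR = 26 − 26/5 = 20.8 dB.
B applies 15.55 dB more gain reduction.

B, by 15.55 dB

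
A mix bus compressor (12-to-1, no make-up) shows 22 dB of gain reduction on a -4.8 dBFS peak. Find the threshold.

Let T be the threshold. Output overshoot = (input overshoot)/R, so -26.8 − T = (-4.8 − T)/12.
12·(-26.8 − T) = -4.8 − T → 11·T = -321.6 − (-4.8) = -316.8.
T = -316.8/11 = -28.8 dBFS.

-28.8 dBFS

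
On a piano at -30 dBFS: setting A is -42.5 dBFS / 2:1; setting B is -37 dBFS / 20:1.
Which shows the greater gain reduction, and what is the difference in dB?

B, by 0.4 dB

A: overshoot 12.5 dB → output overshoot 6.25 dB → GR 6.25 dB.
B: overshoot 7 dB → output overshoot 0.35 dB → GR 6.65 dB.
Difference: 0.4 dB in favour of B.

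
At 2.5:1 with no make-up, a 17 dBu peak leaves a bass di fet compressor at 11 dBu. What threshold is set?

Let T be the threshold. Output overshoot = (input overshoot)/R, so 11 − T = (17 − T)/2.5.
2.5·(11 − T) = 17 − T → 1.5·T = 27.5 − 17 = 10.5.
T = 10.5/1.5 = 7 dBu.

7 dBu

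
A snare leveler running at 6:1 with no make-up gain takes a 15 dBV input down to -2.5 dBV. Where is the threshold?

Gain reduction = 15 − (-2.5) = 17.5 dB; output overshoot = GR / (R − 1) = 17.5 / 5 = 3.5 dB.
Threshold = output − output overshoot = -2.5 − 3.5 = -6 dBV.

-6 dBV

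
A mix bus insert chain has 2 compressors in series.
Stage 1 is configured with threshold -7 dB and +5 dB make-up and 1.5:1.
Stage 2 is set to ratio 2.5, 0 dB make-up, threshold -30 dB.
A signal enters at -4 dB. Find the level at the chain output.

-18 dB

Stage 1: 3 dB above -7 dB, reduced 1.5:1 to 2 dB above → -5 dB; +5 dB make-up → 0 dB.
Stage 2: 0 dB is 30 dB over -30 dB; at 2.5:1 that becomes 12 dB over, giving -18 dB.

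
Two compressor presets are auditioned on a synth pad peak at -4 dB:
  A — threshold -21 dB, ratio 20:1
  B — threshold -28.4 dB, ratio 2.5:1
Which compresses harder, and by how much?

A: overshoot 17 dB → output overshoot 0.85 dB → GR 16.15 dB.
B: overshoot 24.4 dB → output overshoot 9.76 dB → GR 14.64 dB.
Difference: 1.51 dB in favour of A.

A, by 1.51 dB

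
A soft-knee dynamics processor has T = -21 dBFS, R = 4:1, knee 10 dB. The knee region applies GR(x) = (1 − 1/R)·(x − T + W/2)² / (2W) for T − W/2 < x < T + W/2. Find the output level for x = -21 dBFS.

x − T + W/2 = -21 − (-21) + 5 = 5.
GR = (1 − 1/4) × 5² / 20 = 0.75 × 25 / 20 = 0.9375 dB.
Output = -21 − 0.9375 = -21.9375 dBFS.

-21.9375 dBFS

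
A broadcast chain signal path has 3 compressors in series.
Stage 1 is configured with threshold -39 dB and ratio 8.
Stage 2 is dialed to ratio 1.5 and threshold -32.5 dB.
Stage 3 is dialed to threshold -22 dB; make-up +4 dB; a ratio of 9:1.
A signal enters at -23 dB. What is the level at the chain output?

Stage 1: 16 dB above -39 dB, reduced 8:1 to 2 dB above → -37 dB.
Stage 2: -37 dB is at or below the -32.5 dB threshold — no compression; output -37 dB.
Stage 3: below threshold (-37 ≤ -22); passes unchanged; make-up brings it to -33 dB.

-33 dB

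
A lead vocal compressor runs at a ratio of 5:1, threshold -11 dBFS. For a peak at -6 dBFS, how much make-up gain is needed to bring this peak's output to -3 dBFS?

The peak compresses to -11 + 5/5 = -10 dBFS.
To reach -3 dBFS requires -3 − (-10) = 7 dB of make-up.

7 dB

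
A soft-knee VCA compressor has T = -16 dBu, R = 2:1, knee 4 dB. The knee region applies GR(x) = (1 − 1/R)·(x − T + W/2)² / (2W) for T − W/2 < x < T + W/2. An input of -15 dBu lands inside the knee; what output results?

-15.5625 dBu

x − T + W/2 = -15 − (-16) + 2 = 3.
GR = (1 − 1/2) × 3² / 8 = 0.5 × 9 / 8 = 0.5625 dB.
Output = -15 − 0.5625 = -15.5625 dBu.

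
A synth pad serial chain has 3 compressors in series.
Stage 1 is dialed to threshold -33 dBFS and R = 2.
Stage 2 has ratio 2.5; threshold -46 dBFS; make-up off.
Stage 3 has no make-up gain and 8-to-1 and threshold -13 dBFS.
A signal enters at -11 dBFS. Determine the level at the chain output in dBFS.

-36.4 dBFS

Stage 1: overshoot 22 dB → 22/2 = 11 dB → -22 dBFS.
Stage 2: overshoot 24 dB → 24/2.5 = 9.6 dB → -36.4 dBFS.
Stage 3: below threshold (-36.4 ≤ -13); passes unchanged; output -36.4 dBFS.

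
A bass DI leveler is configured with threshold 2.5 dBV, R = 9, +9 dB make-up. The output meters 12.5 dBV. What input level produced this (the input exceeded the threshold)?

11.5 dBV

Remove make-up: 12.5 − 9 = 3.5 dBV.
Post-compression overshoot = 3.5 − 2.5 = 1 dB.
Before 9:1 compression the overshoot was 1 × 9 = 9 dB, so input = 2.5 + 9 = 11.5 dBV.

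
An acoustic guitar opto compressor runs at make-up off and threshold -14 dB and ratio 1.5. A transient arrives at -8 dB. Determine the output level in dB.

Overshoot: -8 − (-14) = 6 dB.
At 1.5:1 the overshoot is divided by 1.5, leaving 4 dB above threshold.
Output = -14 + 4 = -10 dB.

-10 dB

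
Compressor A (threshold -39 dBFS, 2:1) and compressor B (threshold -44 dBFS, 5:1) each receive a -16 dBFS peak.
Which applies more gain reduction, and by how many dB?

B, by 10.9 dB

A: GR = 23 − 23/2 = 11.5 dB.
B: GR = 28 − 28/5 = 22.4 dB.
B applies 10.9 dB more gain reduction.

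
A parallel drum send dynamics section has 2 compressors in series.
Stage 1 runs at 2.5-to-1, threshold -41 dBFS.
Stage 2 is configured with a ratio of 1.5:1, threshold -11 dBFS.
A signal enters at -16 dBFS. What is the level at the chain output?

Stage 1: 25 dB above -41 dBFS, reduced 2.5:1 to 10 dB above → -31 dBFS.
Stage 2: below threshold (-31 ≤ -11); passes unchanged; output -31 dBFS.

-31 dBFS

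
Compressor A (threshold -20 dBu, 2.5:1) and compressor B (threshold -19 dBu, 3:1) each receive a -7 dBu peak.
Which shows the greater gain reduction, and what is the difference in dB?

A: 13 dB over, compressed to 5.2 dB over, so 7.8 dB of GR.
B: 12 dB over, compressed to 4 dB over, so 8 dB of GR.
B reduces 0.2 dB more.

B, by 0.2 dB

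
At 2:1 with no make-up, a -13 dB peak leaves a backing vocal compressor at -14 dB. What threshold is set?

-15 dB

Gain reduction = -13 − (-14) = 1 dB; output overshoot = GR / (R − 1) = 1 / 1 = 1 dB.
Threshold = output − output overshoot = -14 − 1 = -15 dB.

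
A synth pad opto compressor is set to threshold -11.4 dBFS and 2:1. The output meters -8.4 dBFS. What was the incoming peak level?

-5.4 dBFS

That's 3 dB above the -11.4 dBFS threshold.
Before 2:1 compression the overshoot was 3 × 2 = 6 dB, so input = -11.4 + 6 = -5.4 dBFS.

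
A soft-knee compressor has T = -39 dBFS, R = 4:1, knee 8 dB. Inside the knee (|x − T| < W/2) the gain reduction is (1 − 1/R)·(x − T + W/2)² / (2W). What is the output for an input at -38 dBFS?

-39.171875 dBFS

x − T + W/2 = -38 − (-39) + 4 = 5.
GR = (1 − 1/4) × 5² / 16 = 0.75 × 25 / 16 = 1.171875 dB.
Output = -38 − 1.171875 = -39.171875 dBFS.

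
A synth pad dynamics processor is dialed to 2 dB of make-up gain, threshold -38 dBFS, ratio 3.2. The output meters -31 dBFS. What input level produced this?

-22 dBFS

Remove make-up: -31 − 2 = -33 dBFS.
That's 5 dB above the -38 dBFS threshold.
Undo the ratio: input overshoot = 5 × 3.2 = 16 dB, giving input = -22 dBFS.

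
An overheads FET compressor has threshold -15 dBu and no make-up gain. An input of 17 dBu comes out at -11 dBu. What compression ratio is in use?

8:1

Input overshoot = 17 − (-15) = 32 dB; output overshoot = -11 − (-15) = 4 dB.
Ratio = 32 / 4 = 8.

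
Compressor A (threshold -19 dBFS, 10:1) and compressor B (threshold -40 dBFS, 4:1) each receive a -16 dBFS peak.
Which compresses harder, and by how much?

A: 3 dB over, compressed to 0.3 dB over, so 2.7 dB of GR.
B: 24 dB over, compressed to 6 dB over, so 18 dB of GR.
B reduces 15.3 dB more.

B, by 15.3 dB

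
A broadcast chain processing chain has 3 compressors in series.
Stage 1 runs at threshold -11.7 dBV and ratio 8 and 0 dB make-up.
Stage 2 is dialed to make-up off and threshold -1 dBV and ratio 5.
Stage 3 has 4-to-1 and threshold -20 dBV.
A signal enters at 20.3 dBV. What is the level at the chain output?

-16.925 dBV

Stage 1: overshoot 32 dB → 32/8 = 4 dB → -7.7 dBV.
Stage 2: -7.7 dBV is at or below the -1 dBV threshold — no compression; output -7.7 dBV.
Stage 3: -7.7 dBV is 12.3 dB over -20 dBV; at 4:1 that becomes 3.075 dB over, giving -16.925 dBV.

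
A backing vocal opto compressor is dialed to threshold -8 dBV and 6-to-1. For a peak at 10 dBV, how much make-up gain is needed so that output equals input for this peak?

Without make-up, output = threshold + overshoot/6 = -8 + 3 = -5 dBV.
Gap to target: 15 dB.

15 dB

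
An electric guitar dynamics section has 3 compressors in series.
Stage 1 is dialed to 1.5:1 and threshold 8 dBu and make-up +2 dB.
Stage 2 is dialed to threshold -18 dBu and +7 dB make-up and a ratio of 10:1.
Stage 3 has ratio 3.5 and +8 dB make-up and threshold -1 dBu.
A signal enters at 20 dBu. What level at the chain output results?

Stage 1: 12 dB above 8 dBu, reduced 1.5:1 to 8 dB above → 16 dBu; +2 dB make-up → 18 dBu.
Stage 2: overshoot 36 dB → 36/10 = 3.6 dB → -14.4 dBu; +7 dB make-up → -7.4 dBu.
Stage 3: below threshold (-7.4 ≤ -1); passes unchanged; make-up brings it to 0.6 dBu.

0.6 dBu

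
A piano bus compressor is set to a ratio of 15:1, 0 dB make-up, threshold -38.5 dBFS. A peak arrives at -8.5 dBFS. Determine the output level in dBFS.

The input is 30 dB above the -38.5 dBFS threshold.
15:1 compression reduces that to 30/15 = 2 dB over.
Output = -38.5 + 2 = -36.5 dBFS.

-36.5 dBFS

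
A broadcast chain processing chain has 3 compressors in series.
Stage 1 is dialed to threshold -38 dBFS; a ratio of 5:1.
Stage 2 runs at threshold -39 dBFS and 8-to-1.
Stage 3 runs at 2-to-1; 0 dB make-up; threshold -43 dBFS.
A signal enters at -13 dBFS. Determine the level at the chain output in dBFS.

Stage 1: -13 dBFS is 25 dB over -38 dBFS; at 5:1 that becomes 5 dB over, giving -33 dBFS.
Stage 2: -33 dBFS is 6 dB over -39 dBFS; at 8:1 that becomes 0.75 dB over, giving -38.25 dBFS.
Stage 3: 4.75 dB above -43 dBFS, reduced 2:1 to 2.375 dB above → -40.625 dBFS.

-40.625 dBFS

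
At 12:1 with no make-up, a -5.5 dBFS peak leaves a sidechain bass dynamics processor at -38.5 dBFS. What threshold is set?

Input is 36 dB above T (since output overshoot × R = input overshoot: (-38.5 − T)·12 = -5.5 − T gives T = -41.5 dBFS).
Check: -41.5 + (-5.5 − (-41.5))/12 = -41.5 + 3 = -38.5 dBFS. ✓

-41.5 dBFS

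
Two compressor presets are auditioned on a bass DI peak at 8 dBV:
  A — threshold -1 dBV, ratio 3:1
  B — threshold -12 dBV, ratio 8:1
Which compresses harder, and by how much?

B, by 11.5 dB

A: overshoot 9 dB → output overshoot 3 dB → GR 6 dB.
B: overshoot 20 dB → output overshoot 2.5 dB → GR 17.5 dB.
B reduces 11.5 dB more.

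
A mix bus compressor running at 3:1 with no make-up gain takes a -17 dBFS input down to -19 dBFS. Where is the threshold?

-20 dBFS

Let T be the threshold. Output overshoot = (input overshoot)/R, so -19 − T = (-17 − T)/3.
3·(-19 − T) = -17 − T → 2·T = -57 − (-17) = -40.
T = -40/2 = -20 dBFS.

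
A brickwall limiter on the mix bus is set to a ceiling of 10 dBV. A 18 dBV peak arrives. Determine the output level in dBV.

10 dBV

At ∞:1, everything above 10 dBV is held at the ceiling.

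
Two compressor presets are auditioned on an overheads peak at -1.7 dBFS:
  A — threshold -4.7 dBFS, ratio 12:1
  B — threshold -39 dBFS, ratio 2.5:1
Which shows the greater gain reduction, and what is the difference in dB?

B, by 19.63 dB

A: overshoot 3 dB → output overshoot 0.25 dB → GR 2.75 dB.
B: overshoot 37.3 dB → output overshoot 14.92 dB → GR 22.38 dB.
Difference: 19.63 dB in favour of B.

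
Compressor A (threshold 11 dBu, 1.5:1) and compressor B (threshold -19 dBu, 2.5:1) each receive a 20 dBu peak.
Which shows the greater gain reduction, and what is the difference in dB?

A: GR = 9 − 9/1.5 = 3 dB.
B: GR = 39 − 39/2.5 = 23.4 dB.
B applies 20.4 dB more gain reduction.

B, by 20.4 dB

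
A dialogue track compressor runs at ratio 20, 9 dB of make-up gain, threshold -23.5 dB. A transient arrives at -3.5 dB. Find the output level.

-13.5 dB

The input is 20 dB above the -23.5 dB threshold.
At 20:1 the overshoot is divided by 20, leaving 1 dB above threshold.
So the level is -23.5 + 1 = -22.5 dB; make-up adds 9 dB, giving -13.5 dB.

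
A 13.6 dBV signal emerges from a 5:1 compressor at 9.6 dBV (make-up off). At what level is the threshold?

Gain reduction = 13.6 − 9.6 = 4 dB; output overshoot = GR / (R − 1) = 4 / 4 = 1 dB.
Threshold = output − output overshoot = 9.6 − 1 = 8.6 dBV.

8.6 dBV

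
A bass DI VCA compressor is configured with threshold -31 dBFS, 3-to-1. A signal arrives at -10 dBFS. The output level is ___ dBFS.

-24 dBFS

-10 dBFS sits 21 dB over threshold.
At 3:1 the overshoot is divided by 3, leaving 7 dB above threshold.
Output = -31 + 7 = -24 dBFS.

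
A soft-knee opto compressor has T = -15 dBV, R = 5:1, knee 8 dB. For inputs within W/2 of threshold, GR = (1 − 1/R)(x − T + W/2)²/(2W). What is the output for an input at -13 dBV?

-14.8 dBV

x − T + W/2 = -13 − (-15) + 4 = 6.
GR = (1 − 1/5) × 6² / 16 = 0.8 × 36 / 16 = 1.8 dB.
Output = -13 − 1.8 = -14.8 dBV.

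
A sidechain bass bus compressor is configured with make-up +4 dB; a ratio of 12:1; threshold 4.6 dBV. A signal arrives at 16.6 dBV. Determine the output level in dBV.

9.6 dBV

16.6 dBV sits 12 dB over threshold.
12:1 compression reduces that to 12/12 = 1 dB over.
That puts the output at 5.6 dBV; make-up adds 4 dB, giving 9.6 dBV.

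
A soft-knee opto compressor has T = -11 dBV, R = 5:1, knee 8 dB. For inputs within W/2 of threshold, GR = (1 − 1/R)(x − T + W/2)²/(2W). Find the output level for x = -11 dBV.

-11.8 dBV

x − T + W/2 = -11 − (-11) + 4 = 4.
GR = (1 − 1/5) × 4² / 16 = 0.8 × 16 / 16 = 0.8 dB.
Output = -11 − 0.8 = -11.8 dBV.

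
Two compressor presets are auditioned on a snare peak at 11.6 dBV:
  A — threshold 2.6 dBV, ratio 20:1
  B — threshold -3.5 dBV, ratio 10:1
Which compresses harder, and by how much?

B, by 5.04 dB

A: GR = 9 − 9/20 = 8.55 dB.
B: GR = 15.1 − 15.1/10 = 13.59 dB.
Difference: 5.04 dB in favour of B.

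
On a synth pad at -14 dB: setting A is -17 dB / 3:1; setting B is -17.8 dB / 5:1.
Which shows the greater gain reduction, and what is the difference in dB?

A: overshoot 3 dB → output overshoot 1 dB → GR 2 dB.
B: overshoot 3.8 dB → output overshoot 0.76 dB → GR 3.04 dB.
B applies 1.04 dB more gain reduction.

B, by 1.04 dB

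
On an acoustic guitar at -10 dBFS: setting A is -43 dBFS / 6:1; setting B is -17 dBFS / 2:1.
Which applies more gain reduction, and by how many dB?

A: overshoot 33 dB → output overshoot 5.5 dB → GR 27.5 dB.
B: overshoot 7 dB → output overshoot 3.5 dB → GR 3.5 dB.
A applies 24 dB more gain reduction.

A, by 24 dB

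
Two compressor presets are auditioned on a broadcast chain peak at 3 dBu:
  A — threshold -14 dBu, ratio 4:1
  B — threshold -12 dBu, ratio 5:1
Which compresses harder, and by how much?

A, by 0.75 dB

A: overshoot 17 dB → output overshoot 4.25 dB → GR 12.75 dB.
B: overshoot 15 dB → output overshoot 3 dB → GR 12 dB.
A applies 0.75 dB more gain reduction.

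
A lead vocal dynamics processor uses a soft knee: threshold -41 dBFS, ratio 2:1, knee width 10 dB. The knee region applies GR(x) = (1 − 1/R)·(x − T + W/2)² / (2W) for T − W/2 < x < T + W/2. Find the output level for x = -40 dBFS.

-40.9 dBFS

x − T + W/2 = -40 − (-41) + 5 = 6.
GR = (1 − 1/2) × 6² / 20 = 0.5 × 36 / 20 = 0.9 dB.
Output = -40 − 0.9 = -40.9 dBFS.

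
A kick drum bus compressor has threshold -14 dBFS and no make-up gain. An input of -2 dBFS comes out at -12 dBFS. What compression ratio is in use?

Input overshoot = -2 − (-14) = 12 dB; output overshoot = -12 − (-14) = 2 dB.
Ratio = 12 / 2 = 6.

6:1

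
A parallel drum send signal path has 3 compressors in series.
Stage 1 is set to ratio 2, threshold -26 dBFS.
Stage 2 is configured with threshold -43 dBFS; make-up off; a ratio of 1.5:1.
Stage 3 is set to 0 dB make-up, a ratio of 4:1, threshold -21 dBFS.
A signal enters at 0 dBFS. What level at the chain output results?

-23 dBFS

Stage 1: 0 dBFS is 26 dB over -26 dBFS; at 2:1 that becomes 13 dB over, giving -13 dBFS.
Stage 2: 30 dB above -43 dBFS, reduced 1.5:1 to 20 dB above → -23 dBFS.
Stage 3: -23 dBFS is at or below the -21 dBFS threshold — no compression; output -23 dBFS.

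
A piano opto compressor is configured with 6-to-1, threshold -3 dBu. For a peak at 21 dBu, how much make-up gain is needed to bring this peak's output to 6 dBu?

The peak compresses to -3 + 24/6 = 1 dBu.
To reach 6 dBu requires 6 − 1 = 5 dB of make-up.

5 dB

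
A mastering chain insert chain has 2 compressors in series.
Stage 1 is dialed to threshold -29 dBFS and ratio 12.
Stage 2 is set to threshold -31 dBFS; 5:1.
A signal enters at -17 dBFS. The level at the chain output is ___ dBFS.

-30.4 dBFS

Stage 1: overshoot 12 dB → 12/12 = 1 dB → -28 dBFS.
Stage 2: overshoot 3 dB → 3/5 = 0.6 dB → -30.4 dBFS.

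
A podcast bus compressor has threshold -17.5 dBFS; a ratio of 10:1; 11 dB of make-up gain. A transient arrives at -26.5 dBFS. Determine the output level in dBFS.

-26.5 dBFS is 9 dB below the -17.5 dBFS threshold, so no gain reduction is applied.
Make-up gain adds 11 dB: -26.5 + 11 = -15.5 dBFS.

-15.5 dBFS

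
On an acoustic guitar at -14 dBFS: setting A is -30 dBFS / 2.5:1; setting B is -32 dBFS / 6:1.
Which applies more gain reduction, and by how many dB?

A: 16 dB over, compressed to 6.4 dB over, so 9.6 dB of GR.
B: 18 dB over, compressed to 3 dB over, so 15 dB of GR.
B applies 5.4 dB more gain reduction.

B, by 5.4 dB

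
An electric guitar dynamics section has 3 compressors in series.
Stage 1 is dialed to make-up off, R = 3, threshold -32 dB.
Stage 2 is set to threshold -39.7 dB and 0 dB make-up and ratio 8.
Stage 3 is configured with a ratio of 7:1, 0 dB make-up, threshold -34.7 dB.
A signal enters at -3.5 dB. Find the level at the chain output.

-37.55 dB

Stage 1: 28.5 dB above -32 dB, reduced 3:1 to 9.5 dB above → -22.5 dB.
Stage 2: overshoot 17.2 dB → 17.2/8 = 2.15 dB → -37.55 dB.
Stage 3: -37.55 dB is at or below the -34.7 dB threshold — no compression; output -37.55 dB.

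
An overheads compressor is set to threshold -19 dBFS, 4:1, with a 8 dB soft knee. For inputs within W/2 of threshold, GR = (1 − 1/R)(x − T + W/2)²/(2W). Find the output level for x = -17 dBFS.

-18.6875 dBFS

x − T + W/2 = -17 − (-19) + 4 = 6.
GR = (1 − 1/4) × 6² / 16 = 0.75 × 36 / 16 = 1.6875 dB.
Output = -17 − 1.6875 = -18.6875 dBFS.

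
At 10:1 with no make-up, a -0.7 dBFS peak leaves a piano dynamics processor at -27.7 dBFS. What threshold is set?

-30.7 dBFS

Let T be the threshold. Output overshoot = (input overshoot)/R, so -27.7 − T = (-0.7 − T)/10.
10·(-27.7 − T) = -0.7 − T → 9·T = -277 − (-0.7) = -276.3.
T = -276.3/9 = -30.7 dBFS.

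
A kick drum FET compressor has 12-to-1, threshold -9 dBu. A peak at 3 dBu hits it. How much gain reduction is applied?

11 dB

3 dBu exceeds the threshold by 12 dB.
After 12:1 compression the overshoot becomes 12/12 = 1 dB.
GR = overshoot in − overshoot out = 12 − 1 = 11 dB.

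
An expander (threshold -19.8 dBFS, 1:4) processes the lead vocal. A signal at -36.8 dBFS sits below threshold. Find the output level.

-87.8 dBFS

The input is 17 dB below the -19.8 dBFS threshold.
A 1:4 expander multiplies undershoot by 4: 17 × 4 = 68 dB below threshold.
Output = -19.8 − 68 = -87.8 dBFS.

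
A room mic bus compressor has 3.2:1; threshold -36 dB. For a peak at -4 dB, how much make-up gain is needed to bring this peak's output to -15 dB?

Without make-up, output = threshold + overshoot/3.2 = -36 + 10 = -26 dB.
Gap to target: 11 dB.

11 dB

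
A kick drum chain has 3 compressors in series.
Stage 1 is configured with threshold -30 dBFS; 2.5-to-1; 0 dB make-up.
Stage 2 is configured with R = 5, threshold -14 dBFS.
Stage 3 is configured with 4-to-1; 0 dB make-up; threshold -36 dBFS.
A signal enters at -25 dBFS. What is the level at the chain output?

-34 dBFS

Stage 1: overshoot 5 dB → 5/2.5 = 2 dB → -28 dBFS.
Stage 2: below threshold (-28 ≤ -14); passes unchanged; output -28 dBFS.
Stage 3: 8 dB above -36 dBFS, reduced 4:1 to 2 dB above → -34 dBFS.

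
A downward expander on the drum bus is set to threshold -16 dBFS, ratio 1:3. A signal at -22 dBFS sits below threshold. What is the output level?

-34 dBFS

Undershoot = (-16) − (-22) = 6 dB.
At 1:3, that expands to 18 dB under threshold.
Output = -16 − 18 = -34 dBFS.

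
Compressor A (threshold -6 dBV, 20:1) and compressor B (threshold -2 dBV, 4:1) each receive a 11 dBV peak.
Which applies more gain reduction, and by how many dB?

A: 17 dB over, compressed to 0.85 dB over, so 16.15 dB of GR.
B: 13 dB over, compressed to 3.25 dB over, so 9.75 dB of GR.
A applies 6.4 dB more gain reduction.

A, by 6.4 dB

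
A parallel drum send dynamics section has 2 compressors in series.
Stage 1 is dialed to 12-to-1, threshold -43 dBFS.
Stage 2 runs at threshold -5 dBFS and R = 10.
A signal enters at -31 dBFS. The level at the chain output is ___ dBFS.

-42 dBFS

Stage 1: -31 dBFS is 12 dB over -43 dBFS; at 12:1 that becomes 1 dB over, giving -42 dBFS.
Stage 2: below threshold (-42 ≤ -5); passes unchanged; output -42 dBFS.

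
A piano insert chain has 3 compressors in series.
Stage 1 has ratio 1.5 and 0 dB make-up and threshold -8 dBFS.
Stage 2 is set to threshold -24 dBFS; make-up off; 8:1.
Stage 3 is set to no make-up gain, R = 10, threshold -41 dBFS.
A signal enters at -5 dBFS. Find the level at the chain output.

Stage 1: 3 dB above -8 dBFS, reduced 1.5:1 to 2 dB above → -6 dBFS.
Stage 2: -6 dBFS is 18 dB over -24 dBFS; at 8:1 that becomes 2.25 dB over, giving -21.75 dBFS.
Stage 3: 19.25 dB above -41 dBFS, reduced 10:1 to 1.925 dB above → -39.075 dBFS.

-39.075 dBFS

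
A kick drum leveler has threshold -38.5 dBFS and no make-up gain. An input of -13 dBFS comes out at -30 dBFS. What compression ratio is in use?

Input overshoot = -13 − (-38.5) = 25.5 dB; output overshoot = -30 − (-38.5) = 8.5 dB.
Ratio = 25.5 / 8.5 = 3.

3:1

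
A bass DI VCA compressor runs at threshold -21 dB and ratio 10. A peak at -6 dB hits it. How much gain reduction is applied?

The signal is 15 dB above threshold.
After 10:1 compression the overshoot becomes 15/10 = 1.5 dB.
GR = overshoot in − overshoot out = 15 − 1.5 = 13.5 dB.

13.5 dB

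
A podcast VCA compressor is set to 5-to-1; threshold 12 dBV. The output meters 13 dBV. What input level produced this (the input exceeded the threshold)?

The compressed level sits 13 − 12 = 1 dB over threshold.
Input overshoot = R × output overshoot = 5 dB → input = 12 + 5 = 17 dBV.

17 dBV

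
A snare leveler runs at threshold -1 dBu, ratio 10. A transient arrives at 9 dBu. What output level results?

0 dBu

The input is 10 dB above the -1 dBu threshold.
10:1 compression reduces that to 10/10 = 1 dB over.
Output = -1 + 1 = 0 dBu.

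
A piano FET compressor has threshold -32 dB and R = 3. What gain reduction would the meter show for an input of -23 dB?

-23 dB exceeds the threshold by 9 dB.
After 3:1 compression the overshoot becomes 9/3 = 3 dB.
Gain reduction = 9 − 3 = 6 dB.

6 dB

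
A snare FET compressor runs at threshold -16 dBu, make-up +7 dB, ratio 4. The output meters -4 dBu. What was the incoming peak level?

Stripping the +7 dB make-up gives -11 dBu at the gain stage.
That's 5 dB above the -16 dBu threshold.
Input overshoot = R × output overshoot = 20 dB → input = -16 + 20 = 4 dBu.

4 dBu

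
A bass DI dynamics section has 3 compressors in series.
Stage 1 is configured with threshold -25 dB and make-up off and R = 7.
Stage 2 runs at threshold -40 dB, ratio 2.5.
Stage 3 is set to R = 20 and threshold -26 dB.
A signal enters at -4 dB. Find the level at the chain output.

Stage 1: -4 dB is 21 dB over -25 dB; at 7:1 that becomes 3 dB over, giving -22 dB.
Stage 2: -22 dB is 18 dB over -40 dB; at 2.5:1 that becomes 7.2 dB over, giving -32.8 dB.
Stage 3: -32.8 dB is at or below the -26 dB threshold — no compression; output -32.8 dB.

-32.8 dB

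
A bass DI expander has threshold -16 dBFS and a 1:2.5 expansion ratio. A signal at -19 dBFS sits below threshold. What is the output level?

-23.5 dBFS

Undershoot = (-16) − (-19) = 3 dB.
At 1:2.5, that expands to 7.5 dB under threshold.
Output = -16 − 7.5 = -23.5 dBFS.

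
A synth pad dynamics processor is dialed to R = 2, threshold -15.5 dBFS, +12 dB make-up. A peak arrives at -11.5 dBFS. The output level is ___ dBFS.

Overshoot: -11.5 − (-15.5) = 4 dB.
The 4 dB excess becomes 2 dB after 2:1 reduction.
So the level is -15.5 + 2 = -13.5 dBFS; make-up adds 12 dB, giving -1.5 dBFS.

-1.5 dBFS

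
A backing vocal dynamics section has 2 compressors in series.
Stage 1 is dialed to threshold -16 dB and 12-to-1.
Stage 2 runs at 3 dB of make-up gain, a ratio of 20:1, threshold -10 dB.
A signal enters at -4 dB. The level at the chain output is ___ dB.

Stage 1: -4 dB is 12 dB over -16 dB; at 12:1 that becomes 1 dB over, giving -15 dB.
Stage 2: below threshold (-15 ≤ -10); passes unchanged; make-up brings it to -12 dB.

-12 dB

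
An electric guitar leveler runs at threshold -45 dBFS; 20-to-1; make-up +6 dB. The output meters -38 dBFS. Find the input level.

-25 dBFS

Before make-up, the level was -38 − 6 = -44 dBFS.
The compressed level sits -44 − (-45) = 1 dB over threshold.
Undo the ratio: input overshoot = 1 × 20 = 20 dB, giving input = -25 dBFS.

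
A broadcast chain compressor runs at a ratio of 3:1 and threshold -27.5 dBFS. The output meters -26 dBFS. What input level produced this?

-23 dBFS

That's 1.5 dB above the -27.5 dBFS threshold.
Undo the ratio: input overshoot = 1.5 × 3 = 4.5 dB, giving input = -23 dBFS.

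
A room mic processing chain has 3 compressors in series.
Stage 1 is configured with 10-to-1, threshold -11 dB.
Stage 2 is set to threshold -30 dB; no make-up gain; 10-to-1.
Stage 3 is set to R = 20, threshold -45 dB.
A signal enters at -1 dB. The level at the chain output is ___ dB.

-44.15 dB

Stage 1: 10 dB above -11 dB, reduced 10:1 to 1 dB above → -10 dB.
Stage 2: 20 dB above -30 dB, reduced 10:1 to 2 dB above → -28 dB.
Stage 3: -28 dB is 17 dB over -45 dB; at 20:1 that becomes 0.85 dB over, giving -44.15 dB.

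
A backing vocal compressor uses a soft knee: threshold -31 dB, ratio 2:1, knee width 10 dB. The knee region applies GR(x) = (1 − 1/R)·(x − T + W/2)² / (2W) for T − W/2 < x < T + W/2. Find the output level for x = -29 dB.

-30.225 dB

x − T + W/2 = -29 − (-31) + 5 = 7.
GR = (1 − 1/2) × 7² / 20 = 0.5 × 49 / 20 = 1.225 dB.
Output = -29 − 1.225 = -30.225 dB.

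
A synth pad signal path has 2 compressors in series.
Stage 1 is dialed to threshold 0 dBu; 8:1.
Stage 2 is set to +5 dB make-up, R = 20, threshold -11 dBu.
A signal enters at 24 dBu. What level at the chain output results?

Stage 1: 24 dBu is 24 dB over 0 dBu; at 8:1 that becomes 3 dB over, giving 3 dBu.
Stage 2: 3 dBu is 14 dB over -11 dBu; at 20:1 that becomes 0.7 dB over, giving -10.3 dBu; +5 dB make-up → -5.3 dBu.

-5.3 dBu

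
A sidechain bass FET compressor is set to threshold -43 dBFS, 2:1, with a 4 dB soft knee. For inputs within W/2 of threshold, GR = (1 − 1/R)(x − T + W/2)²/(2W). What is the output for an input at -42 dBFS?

x − T + W/2 = -42 − (-43) + 2 = 3.
GR = (1 − 1/2) × 3² / 8 = 0.5 × 9 / 8 = 0.5625 dB.
Output = -42 − 0.5625 = -42.5625 dBFS.

-42.5625 dBFS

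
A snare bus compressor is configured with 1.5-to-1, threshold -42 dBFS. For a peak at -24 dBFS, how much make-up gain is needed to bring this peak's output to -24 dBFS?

Overshoot 18 dB → 18/1.5 = 12 dB after compression, so the compressed level is -42 + 12 = -30 dBFS.
Make-up = target − compressed = -24 − (-30) = 6 dB.

6 dB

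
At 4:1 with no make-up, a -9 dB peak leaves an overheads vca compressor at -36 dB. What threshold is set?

-45 dB

Gain reduction = -9 − (-36) = 27 dB; output overshoot = GR / (R − 1) = 27 / 3 = 9 dB.
Threshold = output − output overshoot = -36 − 9 = -45 dB.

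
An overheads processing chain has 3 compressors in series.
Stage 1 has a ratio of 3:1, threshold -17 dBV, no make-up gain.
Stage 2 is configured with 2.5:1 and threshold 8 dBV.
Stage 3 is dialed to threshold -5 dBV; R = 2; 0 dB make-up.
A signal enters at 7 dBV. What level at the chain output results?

Stage 1: 7 dBV is 24 dB over -17 dBV; at 3:1 that becomes 8 dB over, giving -9 dBV.
Stage 2: -9 dBV ≤ 8 dBV, so stage 2 doesn't engage; output -9 dBV.
Stage 3: -9 dBV ≤ -5 dBV, so stage 3 doesn't engage; output -9 dBV.

-9 dBV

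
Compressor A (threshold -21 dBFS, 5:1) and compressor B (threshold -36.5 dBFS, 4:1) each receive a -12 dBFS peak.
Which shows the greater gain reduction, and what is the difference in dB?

A: 9 dB over, compressed to 1.8 dB over, so 7.2 dB of GR.
B: 24.5 dB over, compressed to 6.125 dB over, so 18.375 dB of GR.
Difference: 11.175 dB in favour of B.

B, by 11.175 dB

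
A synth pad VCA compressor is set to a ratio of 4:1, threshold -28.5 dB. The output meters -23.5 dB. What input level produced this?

The compressed level sits -23.5 − (-28.5) = 5 dB over threshold.
Input overshoot = R × output overshoot = 20 dB → input = -28.5 + 20 = -8.5 dB.

-8.5 dB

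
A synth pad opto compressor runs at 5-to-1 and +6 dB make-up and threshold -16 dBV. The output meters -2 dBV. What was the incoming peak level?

Remove make-up: -2 − 6 = -8 dBV.
Post-compression overshoot = -8 − (-16) = 8 dB.
Before 5:1 compression the overshoot was 8 × 5 = 40 dB, so input = -16 + 40 = 24 dBV.

24 dBV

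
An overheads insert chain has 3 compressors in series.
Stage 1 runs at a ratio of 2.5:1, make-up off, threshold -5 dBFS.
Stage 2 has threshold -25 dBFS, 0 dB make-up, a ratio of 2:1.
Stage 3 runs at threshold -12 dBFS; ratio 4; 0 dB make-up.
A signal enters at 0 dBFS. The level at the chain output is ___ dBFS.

-14 dBFS

Stage 1: 0 dBFS is 5 dB over -5 dBFS; at 2.5:1 that becomes 2 dB over, giving -3 dBFS.
Stage 2: overshoot 22 dB → 22/2 = 11 dB → -14 dBFS.
Stage 3: -14 dBFS ≤ -12 dBFS, so stage 3 doesn't engage; output -14 dBFS.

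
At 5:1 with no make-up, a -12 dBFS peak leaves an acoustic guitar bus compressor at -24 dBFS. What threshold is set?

-27 dBFS

Let T be the threshold. Output overshoot = (input overshoot)/R, so -24 − T = (-12 − T)/5.
5·(-24 − T) = -12 − T → 4·T = -120 − (-12) = -108.
T = -108/4 = -27 dBFS.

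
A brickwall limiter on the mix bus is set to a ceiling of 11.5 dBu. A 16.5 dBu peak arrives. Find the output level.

The limiter clamps the peak to its 11.5 dBu ceiling.

11.5 dBu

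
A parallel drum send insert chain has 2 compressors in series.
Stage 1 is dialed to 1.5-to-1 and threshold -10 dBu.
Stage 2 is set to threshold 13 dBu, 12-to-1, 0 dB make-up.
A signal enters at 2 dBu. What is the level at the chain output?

Stage 1: 2 dBu is 12 dB over -10 dBu; at 1.5:1 that becomes 8 dB over, giving -2 dBu.
Stage 2: below threshold (-2 ≤ 13); passes unchanged; output -2 dBu.

-2 dBu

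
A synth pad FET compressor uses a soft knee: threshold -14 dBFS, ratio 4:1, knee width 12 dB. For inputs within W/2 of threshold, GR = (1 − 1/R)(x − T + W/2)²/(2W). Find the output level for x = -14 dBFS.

x − T + W/2 = -14 − (-14) + 6 = 6.
GR = (1 − 1/4) × 6² / 24 = 0.75 × 36 / 24 = 1.125 dB.
Output = -14 − 1.125 = -15.125 dBFS.

-15.125 dBFS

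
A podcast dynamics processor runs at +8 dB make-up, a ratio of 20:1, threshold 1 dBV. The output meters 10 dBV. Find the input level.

Stripping the +8 dB make-up gives 2 dBV at the gain stage.
That's 1 dB above the 1 dBV threshold.
Input overshoot = R × output overshoot = 20 dB → input = 1 + 20 = 21 dBV.

21 dBV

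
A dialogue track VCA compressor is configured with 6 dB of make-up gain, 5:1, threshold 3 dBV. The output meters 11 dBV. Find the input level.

Remove make-up: 11 − 6 = 5 dBV.
The compressed level sits 5 − 3 = 2 dB over threshold.
Input overshoot = R × output overshoot = 10 dB → input = 3 + 10 = 13 dBV.

13 dBV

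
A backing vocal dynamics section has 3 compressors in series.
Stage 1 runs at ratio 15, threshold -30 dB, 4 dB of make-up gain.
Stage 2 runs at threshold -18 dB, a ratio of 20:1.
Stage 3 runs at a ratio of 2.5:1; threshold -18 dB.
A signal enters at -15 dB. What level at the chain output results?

Stage 1: 15 dB above -30 dB, reduced 15:1 to 1 dB above → -29 dB; +4 dB make-up → -25 dB.
Stage 2: -25 dB is at or below the -18 dB threshold — no compression; output -25 dB.
Stage 3: -25 dB ≤ -18 dB, so stage 3 doesn't engage; output -25 dB.

-25 dB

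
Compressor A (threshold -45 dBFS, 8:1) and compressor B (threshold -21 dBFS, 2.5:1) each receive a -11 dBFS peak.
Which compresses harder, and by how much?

A, by 23.75 dB

A: GR = 34 − 34/8 = 29.75 dB.
B: GR = 10 − 10/2.5 = 6 dB.
A applies 23.75 dB more gain reduction.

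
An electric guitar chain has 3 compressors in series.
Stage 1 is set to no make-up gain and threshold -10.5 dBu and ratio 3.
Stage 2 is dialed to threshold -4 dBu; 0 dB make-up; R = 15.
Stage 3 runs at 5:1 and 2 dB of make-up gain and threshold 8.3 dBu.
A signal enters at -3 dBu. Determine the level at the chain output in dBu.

-6 dBu

Stage 1: -3 dBu is 7.5 dB over -10.5 dBu; at 3:1 that becomes 2.5 dB over, giving -8 dBu.
Stage 2: -8 dBu ≤ -4 dBu, so stage 2 doesn't engage; output -8 dBu.
Stage 3: below threshold (-8 ≤ 8.3); passes unchanged; make-up brings it to -6 dBu.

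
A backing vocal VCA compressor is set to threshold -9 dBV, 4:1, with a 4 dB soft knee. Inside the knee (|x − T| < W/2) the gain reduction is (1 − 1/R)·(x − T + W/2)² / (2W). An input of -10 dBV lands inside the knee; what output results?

-10.09375 dBV

x − T + W/2 = -10 − (-9) + 2 = 1.
GR = (1 − 1/4) × 1² / 8 = 0.75 × 1 / 8 = 0.09375 dB.
Output = -10 − 0.09375 = -10.09375 dBV.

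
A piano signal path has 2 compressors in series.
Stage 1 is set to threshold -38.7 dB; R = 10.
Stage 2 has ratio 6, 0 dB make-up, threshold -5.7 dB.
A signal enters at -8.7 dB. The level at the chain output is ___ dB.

Stage 1: 30 dB above -38.7 dB, reduced 10:1 to 3 dB above → -35.7 dB.
Stage 2: -35.7 dB ≤ -5.7 dB, so stage 2 doesn't engage; output -35.7 dB.

-35.7 dB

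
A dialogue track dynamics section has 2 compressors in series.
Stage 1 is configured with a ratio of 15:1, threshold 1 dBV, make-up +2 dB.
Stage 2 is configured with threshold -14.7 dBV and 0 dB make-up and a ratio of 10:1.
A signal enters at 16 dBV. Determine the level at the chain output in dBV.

Stage 1: 16 dBV is 15 dB over 1 dBV; at 15:1 that becomes 1 dB over, giving 2 dBV; +2 dB make-up → 4 dBV.
Stage 2: 18.7 dB above -14.7 dBV, reduced 10:1 to 1.87 dB above → -12.83 dBV.

-12.83 dBV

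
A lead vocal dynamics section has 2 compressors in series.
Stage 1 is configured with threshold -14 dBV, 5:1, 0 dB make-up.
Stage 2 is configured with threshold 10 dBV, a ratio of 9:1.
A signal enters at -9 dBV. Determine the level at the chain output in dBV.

Stage 1: overshoot 5 dB → 5/5 = 1 dB → -13 dBV.
Stage 2: below threshold (-13 ≤ 10); passes unchanged; output -13 dBV.

-13 dBV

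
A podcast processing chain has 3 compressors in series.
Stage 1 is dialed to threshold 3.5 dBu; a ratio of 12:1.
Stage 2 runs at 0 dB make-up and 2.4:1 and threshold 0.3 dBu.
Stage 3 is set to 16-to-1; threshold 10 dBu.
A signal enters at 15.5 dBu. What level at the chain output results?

2.05 dBu

Stage 1: 15.5 dBu is 12 dB over 3.5 dBu; at 12:1 that becomes 1 dB over, giving 4.5 dBu.
Stage 2: 4.2 dB above 0.3 dBu, reduced 2.4:1 to 1.75 dB above → 2.05 dBu.
Stage 3: 2.05 dBu is at or below the 10 dBu threshold — no compression; output 2.05 dBu.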